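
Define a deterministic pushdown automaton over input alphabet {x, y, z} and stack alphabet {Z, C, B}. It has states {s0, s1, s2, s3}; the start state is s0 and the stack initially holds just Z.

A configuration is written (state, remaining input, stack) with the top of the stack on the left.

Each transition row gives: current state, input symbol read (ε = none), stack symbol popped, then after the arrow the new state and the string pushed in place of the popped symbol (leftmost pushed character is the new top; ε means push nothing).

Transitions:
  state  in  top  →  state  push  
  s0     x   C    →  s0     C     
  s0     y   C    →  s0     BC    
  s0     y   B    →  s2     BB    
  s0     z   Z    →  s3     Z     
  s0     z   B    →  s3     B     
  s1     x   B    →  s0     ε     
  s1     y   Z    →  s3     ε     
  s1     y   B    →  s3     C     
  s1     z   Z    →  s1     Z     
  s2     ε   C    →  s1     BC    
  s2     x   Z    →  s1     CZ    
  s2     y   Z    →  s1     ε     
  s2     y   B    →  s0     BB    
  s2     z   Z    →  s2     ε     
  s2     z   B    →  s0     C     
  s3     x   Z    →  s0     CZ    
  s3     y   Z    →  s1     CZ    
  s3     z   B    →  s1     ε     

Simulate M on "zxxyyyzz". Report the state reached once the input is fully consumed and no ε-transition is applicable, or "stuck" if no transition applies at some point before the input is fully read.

(s0, zxxyyyzz, Z)
  read z, top Z: go to s3, push Z → (s3, xxyyyzz, Z)
  read x, top Z: go to s0, push CZ → (s0, xyyyzz, CZ)
  read x, top C: go to s0, push C → (s0, yyyzz, CZ)
  read y, top C: go to s0, push BC → (s0, yyzz, BCZ)
  read y, top B: go to s2, push BB → (s2, yzz, BBCZ)
  read y, top B: go to s0, push BB → (s0, zz, BBBCZ)
  read z, top B: go to s3, push B → (s3, z, BBBCZ)
  read z, top B: go to s1, push ε → (s1, ε, BBCZ)
All input consumed; M is in state s1.

s1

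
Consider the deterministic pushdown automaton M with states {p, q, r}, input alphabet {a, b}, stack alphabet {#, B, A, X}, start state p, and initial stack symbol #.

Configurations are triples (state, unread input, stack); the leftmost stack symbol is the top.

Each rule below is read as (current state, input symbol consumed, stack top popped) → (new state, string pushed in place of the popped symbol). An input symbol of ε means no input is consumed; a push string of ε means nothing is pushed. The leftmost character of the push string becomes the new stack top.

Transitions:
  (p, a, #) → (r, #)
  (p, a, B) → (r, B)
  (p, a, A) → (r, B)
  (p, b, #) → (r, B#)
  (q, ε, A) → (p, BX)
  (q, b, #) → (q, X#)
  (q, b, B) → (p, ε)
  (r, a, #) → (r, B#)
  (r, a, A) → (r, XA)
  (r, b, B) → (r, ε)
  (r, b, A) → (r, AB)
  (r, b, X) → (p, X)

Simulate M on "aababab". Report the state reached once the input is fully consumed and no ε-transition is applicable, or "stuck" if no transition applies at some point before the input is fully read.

(p, aababab, #) ⊢ (r, ababab, #) ⊢ (r, babab, B#) ⊢ (r, abab, #) ⊢ (r, bab, B#) ⊢ (r, ab, #) ⊢ (r, b, B#) ⊢ (r, ε, #)
All input consumed; M is in state r.

r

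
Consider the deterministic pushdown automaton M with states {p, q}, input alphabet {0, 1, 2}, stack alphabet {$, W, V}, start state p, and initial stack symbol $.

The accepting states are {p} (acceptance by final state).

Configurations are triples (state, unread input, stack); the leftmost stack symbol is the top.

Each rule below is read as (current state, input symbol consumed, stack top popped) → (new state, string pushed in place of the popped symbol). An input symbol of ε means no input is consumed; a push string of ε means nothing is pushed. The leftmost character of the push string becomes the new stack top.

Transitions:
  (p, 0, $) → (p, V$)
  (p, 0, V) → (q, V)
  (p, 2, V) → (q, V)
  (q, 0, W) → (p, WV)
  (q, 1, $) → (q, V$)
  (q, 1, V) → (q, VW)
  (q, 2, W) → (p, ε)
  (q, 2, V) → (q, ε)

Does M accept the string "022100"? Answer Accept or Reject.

(p, 022100, $)
  read 0, top $: go to p, push V$ → (p, 22100, V$)
  read 2, top V: go to q, push V → (q, 2100, V$)
  read 2, top V: go to q, push ε → (q, 100, $)
  read 1, top $: go to q, push V$ → (q, 00, V$)
No transition applies at (q, 00, V$); input not fully consumed.

Reject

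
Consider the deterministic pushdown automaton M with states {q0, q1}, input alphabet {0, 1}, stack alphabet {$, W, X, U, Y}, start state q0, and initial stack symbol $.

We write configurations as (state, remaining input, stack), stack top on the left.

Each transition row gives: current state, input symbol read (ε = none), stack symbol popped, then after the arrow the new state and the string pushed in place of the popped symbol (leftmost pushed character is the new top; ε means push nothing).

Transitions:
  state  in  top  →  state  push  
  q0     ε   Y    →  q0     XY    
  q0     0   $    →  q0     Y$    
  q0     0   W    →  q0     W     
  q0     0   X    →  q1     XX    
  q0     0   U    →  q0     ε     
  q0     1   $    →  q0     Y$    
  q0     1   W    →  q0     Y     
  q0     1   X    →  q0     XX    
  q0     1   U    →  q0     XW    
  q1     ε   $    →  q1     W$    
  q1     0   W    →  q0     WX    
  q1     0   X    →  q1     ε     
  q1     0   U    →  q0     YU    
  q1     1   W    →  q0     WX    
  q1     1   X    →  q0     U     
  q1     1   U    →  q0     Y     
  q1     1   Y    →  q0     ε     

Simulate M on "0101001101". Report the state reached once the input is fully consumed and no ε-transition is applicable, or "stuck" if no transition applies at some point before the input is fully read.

(q0, 0101001101, $)
  read 0, top $: go to q0, push Y$ → (q0, 101001101, Y$)
  ε-move, top Y: go to q0, push XY → (q0, 101001101, XY$)
  read 1, top X: go to q0, push XX → (q0, 01001101, XXY$)
  read 0, top X: go to q1, push XX → (q1, 1001101, XXXY$)
  read 1, top X: go to q0, push U → (q0, 001101, UXXY$)
  read 0, top U: go to q0, push ε → (q0, 01101, XXY$)
  read 0, top X: go to q1, push XX → (q1, 1101, XXXY$)
  read 1, top X: go to q0, push U → (q0, 101, UXXY$)
  read 1, top U: go to q0, push XW → (q0, 01, XWXXY$)
  read 0, top X: go to q1, push XX → (q1, 1, XXWXXY$)
  read 1, top X: go to q0, push U → (q0, ε, UXWXXY$)
All input consumed; M is in state q0.

q0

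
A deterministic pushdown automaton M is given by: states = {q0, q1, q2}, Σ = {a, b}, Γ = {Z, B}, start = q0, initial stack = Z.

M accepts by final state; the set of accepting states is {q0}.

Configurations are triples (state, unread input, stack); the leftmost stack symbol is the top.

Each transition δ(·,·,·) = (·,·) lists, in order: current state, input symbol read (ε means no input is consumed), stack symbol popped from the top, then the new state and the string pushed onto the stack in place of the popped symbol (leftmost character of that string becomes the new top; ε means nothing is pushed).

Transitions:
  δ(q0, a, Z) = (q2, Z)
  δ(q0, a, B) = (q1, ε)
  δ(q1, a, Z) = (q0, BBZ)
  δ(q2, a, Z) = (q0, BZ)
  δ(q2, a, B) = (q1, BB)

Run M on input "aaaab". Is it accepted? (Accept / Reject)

(q0, aaaab, Z)
  read a, top Z: go to q2, push Z → (q2, aaab, Z)
  read a, top Z: go to q0, push BZ → (q0, aab, BZ)
  read a, top B: go to q1, push ε → (q1, ab, Z)
  read a, top Z: go to q0, push BBZ → (q0, b, BBZ)
No transition applies at (q0, b, BBZ); input not fully consumed.

Reject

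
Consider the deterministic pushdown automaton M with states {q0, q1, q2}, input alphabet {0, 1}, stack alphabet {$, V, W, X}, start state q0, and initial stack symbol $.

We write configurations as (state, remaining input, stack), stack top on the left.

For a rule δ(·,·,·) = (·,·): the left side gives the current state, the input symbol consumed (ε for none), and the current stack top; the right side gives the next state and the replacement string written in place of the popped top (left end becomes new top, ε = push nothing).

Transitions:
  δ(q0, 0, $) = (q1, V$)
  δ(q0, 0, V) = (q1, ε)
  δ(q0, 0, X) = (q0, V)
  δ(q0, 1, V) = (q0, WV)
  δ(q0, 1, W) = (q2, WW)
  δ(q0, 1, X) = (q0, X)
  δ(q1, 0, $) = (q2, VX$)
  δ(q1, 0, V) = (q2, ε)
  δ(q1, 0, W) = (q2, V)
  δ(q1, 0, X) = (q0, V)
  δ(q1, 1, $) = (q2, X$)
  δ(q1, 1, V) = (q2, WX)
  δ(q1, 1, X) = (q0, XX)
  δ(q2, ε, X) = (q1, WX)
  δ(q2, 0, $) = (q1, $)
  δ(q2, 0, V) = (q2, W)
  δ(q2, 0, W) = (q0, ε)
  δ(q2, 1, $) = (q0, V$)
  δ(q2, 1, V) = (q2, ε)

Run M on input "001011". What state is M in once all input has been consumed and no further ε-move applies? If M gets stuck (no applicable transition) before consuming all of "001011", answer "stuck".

(q0, 001011, $)
  read 0, top $: go to q1, push V$ → (q1, 01011, V$)
  read 0, top V: go to q2, push ε → (q2, 1011, $)
  read 1, top $: go to q0, push V$ → (q0, 011, V$)
  read 0, top V: go to q1, push ε → (q1, 11, $)
  read 1, top $: go to q2, push X$ → (q2, 1, X$)
  ε-move, top X: go to q1, push WX → (q1, 1, WX$)
No transition for (q1, 1, top W); M blocks with input 1 remaining.

stuck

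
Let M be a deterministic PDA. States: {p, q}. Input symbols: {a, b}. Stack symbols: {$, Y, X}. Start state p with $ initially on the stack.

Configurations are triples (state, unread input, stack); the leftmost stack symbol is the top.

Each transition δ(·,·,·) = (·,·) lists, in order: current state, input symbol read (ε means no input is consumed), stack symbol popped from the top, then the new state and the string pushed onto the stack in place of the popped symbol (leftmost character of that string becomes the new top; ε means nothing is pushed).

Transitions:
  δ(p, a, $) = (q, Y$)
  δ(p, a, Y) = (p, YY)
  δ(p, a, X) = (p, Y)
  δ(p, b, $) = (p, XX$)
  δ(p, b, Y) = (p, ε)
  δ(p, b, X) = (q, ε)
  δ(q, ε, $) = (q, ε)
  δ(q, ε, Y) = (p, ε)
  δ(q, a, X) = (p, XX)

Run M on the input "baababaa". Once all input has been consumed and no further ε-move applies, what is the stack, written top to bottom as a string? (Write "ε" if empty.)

(p, baababaa, $)
  read b, top $: go to p, push XX$ → (p, aababaa, XX$)
  read a, top X: go to p, push Y → (p, ababaa, YX$)
  read a, top Y: go to p, push YY → (p, babaa, YYX$)
  read b, top Y: go to p, push ε → (p, abaa, YX$)
  read a, top Y: go to p, push YY → (p, baa, YYX$)
  read b, top Y: go to p, push ε → (p, aa, YX$)
  read a, top Y: go to p, push YY → (p, a, YYX$)
  read a, top Y: go to p, push YY → (p, ε, YYYX$)
All input consumed in state p with stack YYYX$.

YYYX$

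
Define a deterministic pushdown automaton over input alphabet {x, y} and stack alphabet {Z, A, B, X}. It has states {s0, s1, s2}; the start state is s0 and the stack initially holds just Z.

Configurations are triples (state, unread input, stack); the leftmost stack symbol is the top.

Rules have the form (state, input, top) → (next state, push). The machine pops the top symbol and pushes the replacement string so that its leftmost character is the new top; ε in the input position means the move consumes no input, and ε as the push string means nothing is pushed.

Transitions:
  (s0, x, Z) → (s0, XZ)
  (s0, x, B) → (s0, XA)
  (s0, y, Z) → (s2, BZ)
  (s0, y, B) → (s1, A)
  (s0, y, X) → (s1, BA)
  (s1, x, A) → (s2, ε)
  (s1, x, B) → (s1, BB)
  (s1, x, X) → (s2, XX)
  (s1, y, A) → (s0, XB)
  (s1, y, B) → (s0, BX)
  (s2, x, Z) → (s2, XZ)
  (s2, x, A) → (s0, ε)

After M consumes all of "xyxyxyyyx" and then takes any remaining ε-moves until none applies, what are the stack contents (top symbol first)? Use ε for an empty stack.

(s0, xyxyxyyyx, Z)
  read x, top Z: go to s0, push XZ → (s0, yxyxyyyx, XZ)
  read y, top X: go to s1, push BA → (s1, xyxyyyx, BAZ)
  read x, top B: go to s1, push BB → (s1, yxyyyx, BBAZ)
  read y, top B: go to s0, push BX → (s0, xyyyx, BXBAZ)
  read x, top B: go to s0, push XA → (s0, yyyx, XAXBAZ)
  read y, top X: go to s1, push BA → (s1, yyx, BAAXBAZ)
  read y, top B: go to s0, push BX → (s0, yx, BXAAXBAZ)
  read y, top B: go to s1, push A → (s1, x, AXAAXBAZ)
  read x, top A: go to s2, push ε → (s2, ε, XAAXBAZ)
All input consumed in state s2 with stack XAAXBAZ.

XAAXBAZ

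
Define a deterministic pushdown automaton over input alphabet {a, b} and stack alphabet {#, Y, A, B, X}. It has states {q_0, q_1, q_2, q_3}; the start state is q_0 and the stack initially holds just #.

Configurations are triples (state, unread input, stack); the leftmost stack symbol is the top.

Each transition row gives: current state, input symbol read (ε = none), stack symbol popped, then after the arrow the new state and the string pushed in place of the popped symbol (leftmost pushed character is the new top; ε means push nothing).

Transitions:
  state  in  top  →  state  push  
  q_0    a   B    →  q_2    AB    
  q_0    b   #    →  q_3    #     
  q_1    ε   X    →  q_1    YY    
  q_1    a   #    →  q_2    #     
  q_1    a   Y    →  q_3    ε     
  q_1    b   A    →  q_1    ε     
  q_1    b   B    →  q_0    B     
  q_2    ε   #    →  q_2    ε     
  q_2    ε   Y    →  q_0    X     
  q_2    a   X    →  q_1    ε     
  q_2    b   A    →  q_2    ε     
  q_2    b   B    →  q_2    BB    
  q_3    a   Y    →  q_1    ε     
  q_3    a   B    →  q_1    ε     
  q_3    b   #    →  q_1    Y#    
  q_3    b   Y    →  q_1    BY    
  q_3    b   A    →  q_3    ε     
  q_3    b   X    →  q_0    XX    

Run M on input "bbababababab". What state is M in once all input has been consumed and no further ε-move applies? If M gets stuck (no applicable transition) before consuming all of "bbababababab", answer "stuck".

(q_0, bbababababab, #) ⊢ (q_3, bababababab, #) ⊢ (q_1, ababababab, Y#) ⊢ (q_3, babababab, #) ⊢ (q_1, abababab, Y#) ⊢ (q_3, bababab, #) ⊢ (q_1, ababab, Y#) ⊢ (q_3, babab, #) ⊢ (q_1, abab, Y#) ⊢ (q_3, bab, #) ⊢ (q_1, ab, Y#) ⊢ (q_3, b, #) ⊢ (q_1, ε, Y#)
All input consumed; M is in state q_1.

q_1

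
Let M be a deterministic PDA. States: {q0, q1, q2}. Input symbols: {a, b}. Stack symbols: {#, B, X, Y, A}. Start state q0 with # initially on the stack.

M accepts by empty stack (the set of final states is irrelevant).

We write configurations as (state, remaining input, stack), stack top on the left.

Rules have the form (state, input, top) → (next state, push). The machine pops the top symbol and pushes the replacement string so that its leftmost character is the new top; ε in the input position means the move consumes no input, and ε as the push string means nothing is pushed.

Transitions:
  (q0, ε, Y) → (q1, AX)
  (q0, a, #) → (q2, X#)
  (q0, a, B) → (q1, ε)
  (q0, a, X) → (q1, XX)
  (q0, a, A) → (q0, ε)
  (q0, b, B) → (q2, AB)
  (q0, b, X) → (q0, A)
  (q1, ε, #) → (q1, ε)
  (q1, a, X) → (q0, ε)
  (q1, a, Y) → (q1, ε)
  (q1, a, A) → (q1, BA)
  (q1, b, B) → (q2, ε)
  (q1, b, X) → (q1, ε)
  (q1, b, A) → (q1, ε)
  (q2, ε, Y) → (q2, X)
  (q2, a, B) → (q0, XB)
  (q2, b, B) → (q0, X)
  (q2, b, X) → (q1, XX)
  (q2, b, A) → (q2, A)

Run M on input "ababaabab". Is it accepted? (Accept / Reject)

Reject

(q0, ababaabab, #) ⊢ (q2, babaabab, X#) ⊢ (q1, abaabab, XX#) ⊢ (q0, baabab, X#) ⊢ (q0, aabab, A#) ⊢ (q0, abab, #) ⊢ (q2, bab, X#) ⊢ (q1, ab, XX#) ⊢ (q0, b, X#) ⊢ (q0, ε, A#)
All input consumed; stack is A#, not empty, and no further ε-move applies.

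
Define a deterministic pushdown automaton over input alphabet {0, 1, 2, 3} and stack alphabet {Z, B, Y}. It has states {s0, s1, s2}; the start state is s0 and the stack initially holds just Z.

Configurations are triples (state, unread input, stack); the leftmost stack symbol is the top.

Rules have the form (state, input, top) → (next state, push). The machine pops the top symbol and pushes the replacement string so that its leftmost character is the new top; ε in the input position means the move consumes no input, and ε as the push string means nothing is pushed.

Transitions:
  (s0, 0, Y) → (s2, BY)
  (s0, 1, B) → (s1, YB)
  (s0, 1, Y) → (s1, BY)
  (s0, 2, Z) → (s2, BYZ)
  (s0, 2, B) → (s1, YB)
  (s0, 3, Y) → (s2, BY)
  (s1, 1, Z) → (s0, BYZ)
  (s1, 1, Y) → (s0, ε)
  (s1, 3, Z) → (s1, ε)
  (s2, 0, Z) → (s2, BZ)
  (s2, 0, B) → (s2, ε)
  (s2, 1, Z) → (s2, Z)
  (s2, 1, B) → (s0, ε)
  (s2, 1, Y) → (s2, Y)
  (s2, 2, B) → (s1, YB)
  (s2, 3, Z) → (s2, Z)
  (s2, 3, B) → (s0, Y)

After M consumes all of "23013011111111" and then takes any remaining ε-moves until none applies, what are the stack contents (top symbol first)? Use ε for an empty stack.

(s0, 23013011111111, Z)
  read 2, top Z: go to s2, push BYZ → (s2, 3013011111111, BYZ)
  read 3, top B: go to s0, push Y → (s0, 013011111111, YYZ)
  read 0, top Y: go to s2, push BY → (s2, 13011111111, BYYZ)
  read 1, top B: go to s0, push ε → (s0, 3011111111, YYZ)
  read 3, top Y: go to s2, push BY → (s2, 011111111, BYYZ)
  read 0, top B: go to s2, push ε → (s2, 11111111, YYZ)
  read 1, top Y: go to s2, push Y → (s2, 1111111, YYZ)
  read 1, top Y: go to s2, push Y → (s2, 111111, YYZ)
  read 1, top Y: go to s2, push Y → (s2, 11111, YYZ)
  read 1, top Y: go to s2, push Y → (s2, 1111, YYZ)
  read 1, top Y: go to s2, push Y → (s2, 111, YYZ)
  read 1, top Y: go to s2, push Y → (s2, 11, YYZ)
  read 1, top Y: go to s2, push Y → (s2, 1, YYZ)
  read 1, top Y: go to s2, push Y → (s2, ε, YYZ)
All input consumed in state s2 with stack YYZ.

YYZ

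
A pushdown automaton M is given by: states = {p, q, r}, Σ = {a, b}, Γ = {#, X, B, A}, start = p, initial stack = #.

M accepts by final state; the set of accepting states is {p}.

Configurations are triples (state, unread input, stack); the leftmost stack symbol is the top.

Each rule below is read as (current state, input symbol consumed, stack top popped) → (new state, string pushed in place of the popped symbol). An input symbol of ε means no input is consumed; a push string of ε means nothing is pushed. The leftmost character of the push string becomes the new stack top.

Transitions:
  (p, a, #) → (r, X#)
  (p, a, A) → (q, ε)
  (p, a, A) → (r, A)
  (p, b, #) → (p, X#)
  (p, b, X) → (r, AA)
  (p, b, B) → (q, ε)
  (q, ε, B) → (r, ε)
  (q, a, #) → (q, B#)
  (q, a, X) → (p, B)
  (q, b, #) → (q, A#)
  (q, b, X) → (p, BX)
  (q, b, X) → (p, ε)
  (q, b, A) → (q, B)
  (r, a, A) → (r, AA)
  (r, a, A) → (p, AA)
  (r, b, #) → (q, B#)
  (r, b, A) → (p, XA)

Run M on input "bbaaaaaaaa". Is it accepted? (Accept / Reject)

One accepting computation: (p, bbaaaaaaaa, #) ⊢ (p, baaaaaaaa, X#) ⊢ (r, aaaaaaaa, AA#) ⊢ (r, aaaaaaa, AAA#) ⊢ (r, aaaaaa, AAAA#) ⊢ (r, aaaaa, AAAAA#) ⊢ (r, aaaa, AAAAAA#) ⊢ (r, aaa, AAAAAAA#) ⊢ (r, aa, AAAAAAAA#) ⊢ (r, a, AAAAAAAAA#) ⊢ (p, ε, AAAAAAAAAA#)
All input consumed and state p ∈ F.

Accept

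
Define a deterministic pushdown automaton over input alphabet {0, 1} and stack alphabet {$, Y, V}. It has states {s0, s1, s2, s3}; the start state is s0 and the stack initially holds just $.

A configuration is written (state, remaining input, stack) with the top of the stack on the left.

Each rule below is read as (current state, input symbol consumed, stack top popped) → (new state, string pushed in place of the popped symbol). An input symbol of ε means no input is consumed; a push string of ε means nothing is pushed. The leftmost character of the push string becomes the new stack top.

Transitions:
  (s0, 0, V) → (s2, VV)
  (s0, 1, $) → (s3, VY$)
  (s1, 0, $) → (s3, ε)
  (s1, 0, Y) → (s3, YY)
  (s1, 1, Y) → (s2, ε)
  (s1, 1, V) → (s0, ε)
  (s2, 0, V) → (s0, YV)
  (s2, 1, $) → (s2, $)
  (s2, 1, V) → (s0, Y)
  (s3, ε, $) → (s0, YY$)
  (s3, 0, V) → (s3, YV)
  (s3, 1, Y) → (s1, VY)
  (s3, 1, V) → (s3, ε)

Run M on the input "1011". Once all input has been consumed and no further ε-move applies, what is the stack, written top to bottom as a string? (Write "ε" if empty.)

YVY$

(s0, 1011, $)
  read 1, top $: go to s3, push VY$ → (s3, 011, VY$)
  read 0, top V: go to s3, push YV → (s3, 11, YVY$)
  read 1, top Y: go to s1, push VY → (s1, 1, VYVY$)
  read 1, top V: go to s0, push ε → (s0, ε, YVY$)
All input consumed in state s0 with stack YVY$.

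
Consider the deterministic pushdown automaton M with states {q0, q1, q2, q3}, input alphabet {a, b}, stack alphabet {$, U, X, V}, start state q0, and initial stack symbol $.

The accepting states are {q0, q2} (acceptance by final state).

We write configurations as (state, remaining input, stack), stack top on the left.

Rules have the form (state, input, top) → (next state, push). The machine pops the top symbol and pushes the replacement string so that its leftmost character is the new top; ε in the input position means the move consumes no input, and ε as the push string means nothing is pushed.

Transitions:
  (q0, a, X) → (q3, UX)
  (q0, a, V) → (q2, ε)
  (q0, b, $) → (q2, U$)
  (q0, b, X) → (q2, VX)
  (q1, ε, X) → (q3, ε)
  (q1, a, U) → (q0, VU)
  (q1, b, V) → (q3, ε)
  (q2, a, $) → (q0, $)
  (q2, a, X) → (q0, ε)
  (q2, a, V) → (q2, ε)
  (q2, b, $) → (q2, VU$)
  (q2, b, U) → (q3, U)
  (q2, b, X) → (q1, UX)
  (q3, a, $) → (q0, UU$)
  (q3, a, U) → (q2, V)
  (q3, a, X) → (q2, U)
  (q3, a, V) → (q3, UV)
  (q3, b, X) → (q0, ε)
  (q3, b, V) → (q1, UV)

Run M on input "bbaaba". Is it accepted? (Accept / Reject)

(q0, bbaaba, $)
  read b, top $: go to q2, push U$ → (q2, baaba, U$)
  read b, top U: go to q3, push U → (q3, aaba, U$)
  read a, top U: go to q2, push V → (q2, aba, V$)
  read a, top V: go to q2, push ε → (q2, ba, $)
  read b, top $: go to q2, push VU$ → (q2, a, VU$)
  read a, top V: go to q2, push ε → (q2, ε, U$)
All input consumed; state q2 ∈ F.

Accept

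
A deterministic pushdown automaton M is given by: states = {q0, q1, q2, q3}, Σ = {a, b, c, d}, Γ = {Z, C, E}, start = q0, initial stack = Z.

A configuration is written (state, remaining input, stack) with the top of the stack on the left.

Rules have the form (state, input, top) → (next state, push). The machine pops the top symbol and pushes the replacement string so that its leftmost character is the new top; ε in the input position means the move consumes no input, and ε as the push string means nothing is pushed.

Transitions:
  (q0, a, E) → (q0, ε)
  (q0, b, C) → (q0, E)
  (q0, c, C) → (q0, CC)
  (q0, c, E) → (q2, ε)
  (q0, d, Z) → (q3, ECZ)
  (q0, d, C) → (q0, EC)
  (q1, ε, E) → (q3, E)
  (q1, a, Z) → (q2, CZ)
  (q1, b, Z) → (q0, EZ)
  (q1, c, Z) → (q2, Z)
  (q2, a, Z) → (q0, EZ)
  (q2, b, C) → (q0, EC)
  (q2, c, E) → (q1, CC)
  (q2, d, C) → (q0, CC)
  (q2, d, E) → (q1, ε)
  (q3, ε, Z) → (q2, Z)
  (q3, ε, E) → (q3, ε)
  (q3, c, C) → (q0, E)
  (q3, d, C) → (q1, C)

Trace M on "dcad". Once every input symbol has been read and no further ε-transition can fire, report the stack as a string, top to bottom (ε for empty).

(q0, dcad, Z)
  read d, top Z: go to q3, push ECZ → (q3, cad, ECZ)
  ε-move, top E: go to q3, push ε → (q3, cad, CZ)
  read c, top C: go to q0, push E → (q0, ad, EZ)
  read a, top E: go to q0, push ε → (q0, d, Z)
  read d, top Z: go to q3, push ECZ → (q3, ε, ECZ)
  ε-move, top E: go to q3, push ε → (q3, ε, CZ)
All input consumed in state q3 with stack CZ.

CZ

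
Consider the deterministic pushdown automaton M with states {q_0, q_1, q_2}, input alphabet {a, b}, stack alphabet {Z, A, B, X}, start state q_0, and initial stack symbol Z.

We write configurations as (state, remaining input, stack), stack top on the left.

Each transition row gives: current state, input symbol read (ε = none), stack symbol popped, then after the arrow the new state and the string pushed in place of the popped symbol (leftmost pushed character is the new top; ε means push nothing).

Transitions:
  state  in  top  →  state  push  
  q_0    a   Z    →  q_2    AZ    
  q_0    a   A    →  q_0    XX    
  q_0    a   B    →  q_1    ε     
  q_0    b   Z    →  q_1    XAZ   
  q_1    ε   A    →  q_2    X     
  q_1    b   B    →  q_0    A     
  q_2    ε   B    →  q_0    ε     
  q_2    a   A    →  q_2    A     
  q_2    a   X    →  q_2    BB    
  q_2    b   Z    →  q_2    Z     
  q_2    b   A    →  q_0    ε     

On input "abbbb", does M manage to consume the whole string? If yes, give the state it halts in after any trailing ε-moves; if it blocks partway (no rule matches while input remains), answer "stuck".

stuck

(q_0, abbbb, Z) ⊢ (q_2, bbbb, AZ) ⊢ (q_0, bbb, Z) ⊢ (q_1, bb, XAZ)
No transition for (q_1, b, top X); M blocks with input bb remaining.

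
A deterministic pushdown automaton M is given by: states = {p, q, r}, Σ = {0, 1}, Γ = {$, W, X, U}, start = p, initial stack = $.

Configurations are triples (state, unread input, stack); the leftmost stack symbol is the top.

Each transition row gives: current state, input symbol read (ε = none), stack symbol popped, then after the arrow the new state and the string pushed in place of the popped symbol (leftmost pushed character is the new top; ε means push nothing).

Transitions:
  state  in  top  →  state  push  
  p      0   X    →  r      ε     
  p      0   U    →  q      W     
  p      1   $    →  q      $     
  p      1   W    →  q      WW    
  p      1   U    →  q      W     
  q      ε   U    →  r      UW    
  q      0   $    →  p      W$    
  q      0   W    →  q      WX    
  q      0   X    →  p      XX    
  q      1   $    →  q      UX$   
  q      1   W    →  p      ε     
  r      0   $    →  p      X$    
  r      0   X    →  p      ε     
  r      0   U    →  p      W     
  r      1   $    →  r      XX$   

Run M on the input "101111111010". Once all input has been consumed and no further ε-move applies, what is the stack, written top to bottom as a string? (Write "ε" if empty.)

W$

(p, 101111111010, $) ⊢ (q, 01111111010, $) ⊢ (p, 1111111010, W$) ⊢ (q, 111111010, WW$) ⊢ (p, 11111010, W$) ⊢ (q, 1111010, WW$) ⊢ (p, 111010, W$) ⊢ (q, 11010, WW$) ⊢ (p, 1010, W$) ⊢ (q, 010, WW$) ⊢ (q, 10, WXW$) ⊢ (p, 0, XW$) ⊢ (r, ε, W$)
All input consumed in state r with stack W$.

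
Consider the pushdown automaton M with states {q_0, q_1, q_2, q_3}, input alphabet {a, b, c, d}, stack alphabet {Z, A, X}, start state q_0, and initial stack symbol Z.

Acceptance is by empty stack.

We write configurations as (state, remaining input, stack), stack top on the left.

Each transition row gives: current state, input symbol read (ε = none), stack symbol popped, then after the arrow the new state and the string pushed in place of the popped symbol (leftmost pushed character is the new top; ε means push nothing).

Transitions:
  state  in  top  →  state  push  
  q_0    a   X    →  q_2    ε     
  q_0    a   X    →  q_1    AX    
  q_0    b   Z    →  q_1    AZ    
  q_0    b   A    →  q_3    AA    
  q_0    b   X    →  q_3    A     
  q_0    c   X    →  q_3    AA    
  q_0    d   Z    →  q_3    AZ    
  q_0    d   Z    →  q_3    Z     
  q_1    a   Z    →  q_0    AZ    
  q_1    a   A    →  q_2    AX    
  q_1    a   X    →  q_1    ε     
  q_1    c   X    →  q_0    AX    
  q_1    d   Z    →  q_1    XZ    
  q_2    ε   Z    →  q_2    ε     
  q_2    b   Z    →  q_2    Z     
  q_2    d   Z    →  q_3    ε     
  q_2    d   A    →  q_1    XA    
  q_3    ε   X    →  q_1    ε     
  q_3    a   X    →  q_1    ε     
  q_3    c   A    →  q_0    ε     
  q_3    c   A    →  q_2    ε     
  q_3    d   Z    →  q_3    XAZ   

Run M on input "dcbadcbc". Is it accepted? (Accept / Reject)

Reject

No computation consumes all input and empties the stack.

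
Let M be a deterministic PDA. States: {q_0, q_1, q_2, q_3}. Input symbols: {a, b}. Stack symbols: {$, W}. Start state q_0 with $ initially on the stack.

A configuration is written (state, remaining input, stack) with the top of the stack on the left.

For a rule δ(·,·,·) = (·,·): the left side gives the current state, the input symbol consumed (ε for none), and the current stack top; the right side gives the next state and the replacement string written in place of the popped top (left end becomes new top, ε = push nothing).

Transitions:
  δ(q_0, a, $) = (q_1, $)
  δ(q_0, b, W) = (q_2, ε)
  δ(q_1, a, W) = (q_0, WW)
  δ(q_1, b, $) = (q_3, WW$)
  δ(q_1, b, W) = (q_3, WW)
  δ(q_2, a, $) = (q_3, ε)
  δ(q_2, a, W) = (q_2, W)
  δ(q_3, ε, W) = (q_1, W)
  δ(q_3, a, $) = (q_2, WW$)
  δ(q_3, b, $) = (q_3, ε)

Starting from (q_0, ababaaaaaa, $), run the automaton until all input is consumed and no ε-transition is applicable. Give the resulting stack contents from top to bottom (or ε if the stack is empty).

WW$

(q_0, ababaaaaaa, $) ⊢ (q_1, babaaaaaa, $) ⊢ (q_3, abaaaaaa, WW$) ⊢ (q_1, abaaaaaa, WW$) ⊢ (q_0, baaaaaa, WWW$) ⊢ (q_2, aaaaaa, WW$) ⊢ (q_2, aaaaa, WW$) ⊢ (q_2, aaaa, WW$) ⊢ (q_2, aaa, WW$) ⊢ (q_2, aa, WW$) ⊢ (q_2, a, WW$) ⊢ (q_2, ε, WW$)
All input consumed in state q_2 with stack WW$.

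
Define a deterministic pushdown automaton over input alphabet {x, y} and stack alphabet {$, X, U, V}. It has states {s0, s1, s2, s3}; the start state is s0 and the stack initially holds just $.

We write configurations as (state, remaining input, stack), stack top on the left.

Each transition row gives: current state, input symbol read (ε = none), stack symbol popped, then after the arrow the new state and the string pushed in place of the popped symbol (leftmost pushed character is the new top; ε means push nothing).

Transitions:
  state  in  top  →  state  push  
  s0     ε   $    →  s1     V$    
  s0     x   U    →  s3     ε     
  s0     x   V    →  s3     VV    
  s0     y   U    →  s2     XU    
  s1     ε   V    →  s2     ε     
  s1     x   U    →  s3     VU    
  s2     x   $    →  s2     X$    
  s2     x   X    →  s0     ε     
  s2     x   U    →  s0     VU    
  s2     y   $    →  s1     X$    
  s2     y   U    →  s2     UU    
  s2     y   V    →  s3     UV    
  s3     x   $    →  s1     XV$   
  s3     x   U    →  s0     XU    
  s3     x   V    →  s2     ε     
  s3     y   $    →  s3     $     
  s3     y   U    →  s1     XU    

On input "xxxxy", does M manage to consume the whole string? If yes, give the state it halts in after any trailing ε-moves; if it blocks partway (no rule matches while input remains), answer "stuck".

s1

(s0, xxxxy, $)
  ε-move, top $: go to s1, push V$ → (s1, xxxxy, V$)
  ε-move, top V: go to s2, push ε → (s2, xxxxy, $)
  read x, top $: go to s2, push X$ → (s2, xxxy, X$)
  read x, top X: go to s0, push ε → (s0, xxy, $)
  ε-move, top $: go to s1, push V$ → (s1, xxy, V$)
  ε-move, top V: go to s2, push ε → (s2, xxy, $)
  read x, top $: go to s2, push X$ → (s2, xy, X$)
  read x, top X: go to s0, push ε → (s0, y, $)
  ε-move, top $: go to s1, push V$ → (s1, y, V$)
  ε-move, top V: go to s2, push ε → (s2, y, $)
  read y, top $: go to s1, push X$ → (s1, ε, X$)
All input consumed; M is in state s1.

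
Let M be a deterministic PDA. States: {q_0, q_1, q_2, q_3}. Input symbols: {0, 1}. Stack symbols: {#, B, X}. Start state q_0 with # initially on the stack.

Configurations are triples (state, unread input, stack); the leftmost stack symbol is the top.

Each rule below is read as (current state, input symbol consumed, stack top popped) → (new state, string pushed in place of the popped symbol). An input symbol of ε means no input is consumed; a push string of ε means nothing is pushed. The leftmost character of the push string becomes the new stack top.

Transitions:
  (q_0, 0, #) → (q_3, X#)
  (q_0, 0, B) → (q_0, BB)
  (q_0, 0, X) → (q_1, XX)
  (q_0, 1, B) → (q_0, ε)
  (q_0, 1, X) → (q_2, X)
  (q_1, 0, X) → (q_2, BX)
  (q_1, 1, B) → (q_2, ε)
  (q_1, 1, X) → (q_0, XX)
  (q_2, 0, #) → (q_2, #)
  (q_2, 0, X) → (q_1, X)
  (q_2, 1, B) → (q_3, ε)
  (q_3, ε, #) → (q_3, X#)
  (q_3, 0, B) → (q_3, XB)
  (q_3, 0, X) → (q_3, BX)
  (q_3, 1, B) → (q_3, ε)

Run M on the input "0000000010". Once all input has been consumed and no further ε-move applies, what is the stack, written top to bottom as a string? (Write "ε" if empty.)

(q_0, 0000000010, #)
  read 0, top #: go to q_3, push X# → (q_3, 000000010, X#)
  read 0, top X: go to q_3, push BX → (q_3, 00000010, BX#)
  read 0, top B: go to q_3, push XB → (q_3, 0000010, XBX#)
  read 0, top X: go to q_3, push BX → (q_3, 000010, BXBX#)
  read 0, top B: go to q_3, push XB → (q_3, 00010, XBXBX#)
  read 0, top X: go to q_3, push BX → (q_3, 0010, BXBXBX#)
  read 0, top B: go to q_3, push XB → (q_3, 010, XBXBXBX#)
  read 0, top X: go to q_3, push BX → (q_3, 10, BXBXBXBX#)
  read 1, top B: go to q_3, push ε → (q_3, 0, XBXBXBX#)
  read 0, top X: go to q_3, push BX → (q_3, ε, BXBXBXBX#)
All input consumed in state q_3 with stack BXBXBXBX#.

BXBXBXBX#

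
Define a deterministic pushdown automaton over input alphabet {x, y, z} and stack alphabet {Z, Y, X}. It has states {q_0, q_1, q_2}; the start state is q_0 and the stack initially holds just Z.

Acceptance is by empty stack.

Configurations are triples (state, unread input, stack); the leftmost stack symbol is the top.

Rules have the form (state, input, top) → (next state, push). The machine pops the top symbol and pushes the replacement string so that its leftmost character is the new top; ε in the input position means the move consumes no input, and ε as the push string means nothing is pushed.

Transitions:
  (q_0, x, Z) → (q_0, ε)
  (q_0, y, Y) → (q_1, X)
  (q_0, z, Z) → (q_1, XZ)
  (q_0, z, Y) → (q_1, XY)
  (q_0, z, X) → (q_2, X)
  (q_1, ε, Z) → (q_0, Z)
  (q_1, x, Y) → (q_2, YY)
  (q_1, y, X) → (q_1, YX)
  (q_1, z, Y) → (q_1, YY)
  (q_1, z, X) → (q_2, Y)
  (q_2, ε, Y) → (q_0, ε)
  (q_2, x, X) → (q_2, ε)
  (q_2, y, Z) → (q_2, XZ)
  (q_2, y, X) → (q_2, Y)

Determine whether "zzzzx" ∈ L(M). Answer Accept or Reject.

Accept

(q_0, zzzzx, Z) ⊢ (q_1, zzzx, XZ) ⊢ (q_2, zzx, YZ) ⊢ (q_0, zzx, Z) ⊢ (q_1, zx, XZ) ⊢ (q_2, x, YZ) ⊢ (q_0, x, Z) ⊢ (q_0, ε, ε)
All input consumed and the stack is empty.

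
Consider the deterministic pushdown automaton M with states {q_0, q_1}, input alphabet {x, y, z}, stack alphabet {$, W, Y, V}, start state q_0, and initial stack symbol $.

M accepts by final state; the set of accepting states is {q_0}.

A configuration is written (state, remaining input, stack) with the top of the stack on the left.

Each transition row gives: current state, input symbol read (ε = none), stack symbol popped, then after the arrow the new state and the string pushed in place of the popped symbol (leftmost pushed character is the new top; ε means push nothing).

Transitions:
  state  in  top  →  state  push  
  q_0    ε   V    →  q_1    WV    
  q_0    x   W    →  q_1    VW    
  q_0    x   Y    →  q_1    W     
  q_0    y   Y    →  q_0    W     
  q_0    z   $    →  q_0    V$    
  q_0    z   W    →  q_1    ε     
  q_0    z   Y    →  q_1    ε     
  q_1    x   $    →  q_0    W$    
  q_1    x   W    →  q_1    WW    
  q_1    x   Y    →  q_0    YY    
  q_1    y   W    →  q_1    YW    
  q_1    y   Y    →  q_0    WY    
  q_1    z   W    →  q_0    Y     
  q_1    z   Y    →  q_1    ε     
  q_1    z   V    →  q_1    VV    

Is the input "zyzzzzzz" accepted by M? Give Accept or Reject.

(q_0, zyzzzzzz, $)
  read z, top $: go to q_0, push V$ → (q_0, yzzzzzz, V$)
  ε-move, top V: go to q_1, push WV → (q_1, yzzzzzz, WV$)
  read y, top W: go to q_1, push YW → (q_1, zzzzzz, YWV$)
  read z, top Y: go to q_1, push ε → (q_1, zzzzz, WV$)
  read z, top W: go to q_0, push Y → (q_0, zzzz, YV$)
  read z, top Y: go to q_1, push ε → (q_1, zzz, V$)
  read z, top V: go to q_1, push VV → (q_1, zz, VV$)
  read z, top V: go to q_1, push VV → (q_1, z, VVV$)
  read z, top V: go to q_1, push VV → (q_1, ε, VVVV$)
All input consumed; state q_1 ∉ F and no further ε-move applies.

Reject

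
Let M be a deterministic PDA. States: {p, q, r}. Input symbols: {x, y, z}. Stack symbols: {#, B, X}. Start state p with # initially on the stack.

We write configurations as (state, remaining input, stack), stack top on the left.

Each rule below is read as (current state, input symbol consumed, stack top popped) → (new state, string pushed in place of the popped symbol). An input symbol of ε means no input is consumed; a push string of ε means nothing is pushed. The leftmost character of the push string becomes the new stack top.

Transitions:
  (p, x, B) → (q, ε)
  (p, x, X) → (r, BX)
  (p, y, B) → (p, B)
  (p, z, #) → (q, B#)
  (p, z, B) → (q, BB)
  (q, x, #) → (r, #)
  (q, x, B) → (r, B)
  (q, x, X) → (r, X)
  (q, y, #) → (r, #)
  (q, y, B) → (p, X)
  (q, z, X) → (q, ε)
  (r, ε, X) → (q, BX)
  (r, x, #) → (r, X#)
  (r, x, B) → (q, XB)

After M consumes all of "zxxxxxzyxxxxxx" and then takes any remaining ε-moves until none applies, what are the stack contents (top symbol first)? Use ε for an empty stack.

BXBXBXXB#

(p, zxxxxxzyxxxxxx, #) ⊢ (q, xxxxxzyxxxxxx, B#) ⊢ (r, xxxxzyxxxxxx, B#) ⊢ (q, xxxzyxxxxxx, XB#) ⊢ (r, xxzyxxxxxx, XB#) ⊢ (q, xxzyxxxxxx, BXB#) ⊢ (r, xzyxxxxxx, BXB#) ⊢ (q, zyxxxxxx, XBXB#) ⊢ (q, yxxxxxx, BXB#) ⊢ (p, xxxxxx, XXB#) ⊢ (r, xxxxx, BXXB#) ⊢ (q, xxxx, XBXXB#) ⊢ (r, xxx, XBXXB#) ⊢ (q, xxx, BXBXXB#) ⊢ (r, xx, BXBXXB#) ⊢ (q, x, XBXBXXB#) ⊢ (r, ε, XBXBXXB#) ⊢ (q, ε, BXBXBXXB#)
All input consumed in state q with stack BXBXBXXB#.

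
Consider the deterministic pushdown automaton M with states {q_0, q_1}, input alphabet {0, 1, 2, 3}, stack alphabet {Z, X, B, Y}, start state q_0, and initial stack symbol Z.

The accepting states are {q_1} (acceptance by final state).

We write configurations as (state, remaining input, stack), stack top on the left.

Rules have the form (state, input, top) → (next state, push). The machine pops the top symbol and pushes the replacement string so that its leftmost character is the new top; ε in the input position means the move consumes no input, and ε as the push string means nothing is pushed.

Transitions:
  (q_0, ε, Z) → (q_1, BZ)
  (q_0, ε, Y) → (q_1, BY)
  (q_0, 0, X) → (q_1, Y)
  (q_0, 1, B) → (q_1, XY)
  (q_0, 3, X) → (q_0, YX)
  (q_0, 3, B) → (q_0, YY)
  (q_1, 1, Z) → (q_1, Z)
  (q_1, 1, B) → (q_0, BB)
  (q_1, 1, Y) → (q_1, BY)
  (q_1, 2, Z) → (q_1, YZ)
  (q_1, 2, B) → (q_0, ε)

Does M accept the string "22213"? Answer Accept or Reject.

(q_0, 22213, Z) ⊢ (q_1, 22213, BZ) ⊢ (q_0, 2213, Z) ⊢ (q_1, 2213, BZ) ⊢ (q_0, 213, Z) ⊢ (q_1, 213, BZ) ⊢ (q_0, 13, Z) ⊢ (q_1, 13, BZ) ⊢ (q_0, 3, BBZ) ⊢ (q_0, ε, YYBZ) ⊢ (q_1, ε, BYYBZ)
All input consumed; state q_1 ∈ F.

Accept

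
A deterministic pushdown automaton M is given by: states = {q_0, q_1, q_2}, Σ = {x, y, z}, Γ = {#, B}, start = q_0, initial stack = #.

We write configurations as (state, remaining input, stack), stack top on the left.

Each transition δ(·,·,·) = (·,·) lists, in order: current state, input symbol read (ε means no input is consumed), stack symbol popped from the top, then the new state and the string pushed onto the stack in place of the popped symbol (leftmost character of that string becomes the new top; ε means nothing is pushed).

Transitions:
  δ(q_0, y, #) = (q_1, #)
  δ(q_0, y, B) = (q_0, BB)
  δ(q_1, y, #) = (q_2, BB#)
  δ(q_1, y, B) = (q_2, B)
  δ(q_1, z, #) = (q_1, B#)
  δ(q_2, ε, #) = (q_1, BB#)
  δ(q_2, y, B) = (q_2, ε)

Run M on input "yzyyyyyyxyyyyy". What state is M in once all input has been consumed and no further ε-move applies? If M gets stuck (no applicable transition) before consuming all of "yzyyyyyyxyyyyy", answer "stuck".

(q_0, yzyyyyyyxyyyyy, #)
  read y, top #: go to q_1, push # → (q_1, zyyyyyyxyyyyy, #)
  read z, top #: go to q_1, push B# → (q_1, yyyyyyxyyyyy, B#)
  read y, top B: go to q_2, push B → (q_2, yyyyyxyyyyy, B#)
  read y, top B: go to q_2, push ε → (q_2, yyyyxyyyyy, #)
  ε-move, top #: go to q_1, push BB# → (q_1, yyyyxyyyyy, BB#)
  read y, top B: go to q_2, push B → (q_2, yyyxyyyyy, BB#)
  read y, top B: go to q_2, push ε → (q_2, yyxyyyyy, B#)
  read y, top B: go to q_2, push ε → (q_2, yxyyyyy, #)
  ε-move, top #: go to q_1, push BB# → (q_1, yxyyyyy, BB#)
  read y, top B: go to q_2, push B → (q_2, xyyyyy, BB#)
No transition for (q_2, x, top B); M blocks with input xyyyyy remaining.

stuck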